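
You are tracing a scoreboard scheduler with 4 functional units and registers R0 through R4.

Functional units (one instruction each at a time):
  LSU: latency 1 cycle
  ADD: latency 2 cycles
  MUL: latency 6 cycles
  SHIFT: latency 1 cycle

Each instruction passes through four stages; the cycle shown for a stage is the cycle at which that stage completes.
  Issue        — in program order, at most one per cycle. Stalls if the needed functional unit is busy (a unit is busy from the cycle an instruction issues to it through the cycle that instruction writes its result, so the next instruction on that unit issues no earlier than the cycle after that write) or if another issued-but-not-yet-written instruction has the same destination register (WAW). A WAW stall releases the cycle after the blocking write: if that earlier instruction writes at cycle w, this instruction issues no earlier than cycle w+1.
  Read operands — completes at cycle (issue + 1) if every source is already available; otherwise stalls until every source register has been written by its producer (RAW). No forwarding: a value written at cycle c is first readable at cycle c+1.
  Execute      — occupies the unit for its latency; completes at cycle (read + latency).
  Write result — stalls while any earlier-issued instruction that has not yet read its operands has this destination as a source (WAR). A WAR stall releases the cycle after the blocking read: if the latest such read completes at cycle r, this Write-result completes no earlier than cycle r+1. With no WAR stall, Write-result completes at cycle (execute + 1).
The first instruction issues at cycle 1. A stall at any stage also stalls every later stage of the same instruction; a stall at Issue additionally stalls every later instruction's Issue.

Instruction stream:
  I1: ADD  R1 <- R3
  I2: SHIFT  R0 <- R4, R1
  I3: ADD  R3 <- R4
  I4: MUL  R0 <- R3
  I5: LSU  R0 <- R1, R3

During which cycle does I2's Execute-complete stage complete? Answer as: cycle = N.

I1  is:1  ro:2  ex:4  wr:5
I2  is:2  ro:6  ex:7  wr:8  — RAW R1: wait I1 write@5
I3  is:6  ro:7  ex:9  wr:10  — struct: ADD busy until I1 writes@5
I4  is:9  ro:11  ex:17  wr:18  — WAW R0: wait I2 write@8, RAW R3: wait I3 write@10
I5  is:19  ro:20  ex:21  wr:22  — WAW R0: wait I4 write@18

cycle = 7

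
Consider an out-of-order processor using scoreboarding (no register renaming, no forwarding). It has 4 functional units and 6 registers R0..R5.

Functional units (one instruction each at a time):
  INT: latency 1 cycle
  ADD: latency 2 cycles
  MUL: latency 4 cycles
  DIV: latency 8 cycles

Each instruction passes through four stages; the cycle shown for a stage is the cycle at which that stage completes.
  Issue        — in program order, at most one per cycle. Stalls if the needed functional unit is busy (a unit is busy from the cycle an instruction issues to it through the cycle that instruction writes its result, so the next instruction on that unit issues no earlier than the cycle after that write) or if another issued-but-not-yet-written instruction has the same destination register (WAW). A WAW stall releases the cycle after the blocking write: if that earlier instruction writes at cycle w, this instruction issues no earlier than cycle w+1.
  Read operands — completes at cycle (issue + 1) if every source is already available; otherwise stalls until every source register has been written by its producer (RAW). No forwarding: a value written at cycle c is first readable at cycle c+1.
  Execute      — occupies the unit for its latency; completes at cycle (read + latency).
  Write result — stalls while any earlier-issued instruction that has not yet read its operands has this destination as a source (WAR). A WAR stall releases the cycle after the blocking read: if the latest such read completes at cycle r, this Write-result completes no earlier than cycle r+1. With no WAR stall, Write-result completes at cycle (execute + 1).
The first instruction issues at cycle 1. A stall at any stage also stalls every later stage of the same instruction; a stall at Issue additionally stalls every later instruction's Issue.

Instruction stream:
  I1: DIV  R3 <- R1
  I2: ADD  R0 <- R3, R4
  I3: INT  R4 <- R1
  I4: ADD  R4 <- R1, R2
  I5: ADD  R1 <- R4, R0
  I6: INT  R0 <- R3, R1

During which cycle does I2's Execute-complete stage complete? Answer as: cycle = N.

cycle = 14

c1: I1→DIV
c2: I1 RO | I2→ADD
c3: I3→INT
c4: I3 RO
c5: I3 EX
c10: I1 EX
c11: I1 WR R3
c12: I2 RO
c13: I3 WR R4
c14: I2 EX
c15: I2 WR R0
c16: I4→ADD
c17: I4 RO
c19: I4 EX
c20: I4 WR R4
c21: I5→ADD
c22: I5 RO | I6→INT
c24: I5 EX
c25: I5 WR R1
c26: I6 RO
c27: I6 EX
c28: I6 WR R0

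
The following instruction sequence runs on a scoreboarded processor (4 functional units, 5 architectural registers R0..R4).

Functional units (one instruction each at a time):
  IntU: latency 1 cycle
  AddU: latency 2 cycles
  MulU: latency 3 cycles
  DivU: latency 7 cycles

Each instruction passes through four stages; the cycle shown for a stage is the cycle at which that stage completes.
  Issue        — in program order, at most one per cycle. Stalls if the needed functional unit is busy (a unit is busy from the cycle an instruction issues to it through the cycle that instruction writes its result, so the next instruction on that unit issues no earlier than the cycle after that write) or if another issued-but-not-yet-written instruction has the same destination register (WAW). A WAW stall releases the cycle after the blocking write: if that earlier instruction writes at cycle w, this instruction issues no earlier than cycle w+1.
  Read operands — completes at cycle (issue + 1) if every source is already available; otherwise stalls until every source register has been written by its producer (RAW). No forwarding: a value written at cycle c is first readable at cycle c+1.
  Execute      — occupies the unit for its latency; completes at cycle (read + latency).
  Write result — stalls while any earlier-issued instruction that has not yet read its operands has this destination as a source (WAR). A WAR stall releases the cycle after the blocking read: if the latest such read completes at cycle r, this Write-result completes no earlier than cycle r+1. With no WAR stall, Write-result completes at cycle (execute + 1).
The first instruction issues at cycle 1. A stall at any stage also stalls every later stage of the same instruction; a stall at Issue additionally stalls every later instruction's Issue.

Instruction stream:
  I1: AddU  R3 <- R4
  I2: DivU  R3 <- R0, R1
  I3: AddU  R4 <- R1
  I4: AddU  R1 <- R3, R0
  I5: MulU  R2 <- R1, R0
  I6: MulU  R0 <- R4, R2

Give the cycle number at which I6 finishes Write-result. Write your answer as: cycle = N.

I1: IS=1 RO=2 EX=4 WR=5
I2: IS=6 RO=7 EX=14 WR=15  [WAW R3: wait I1 write@5]
I3: IS=7 RO=8 EX=10 WR=11
I4: IS=12 RO=16 EX=18 WR=19  [struct: AddU busy until I3 writes@11; RAW R3: wait I2 write@15]
I5: IS=13 RO=20 EX=23 WR=24  [RAW R1: wait I4 write@19]
I6: IS=25 RO=26 EX=29 WR=30  [struct: MulU busy until I5 writes@24]

cycle = 30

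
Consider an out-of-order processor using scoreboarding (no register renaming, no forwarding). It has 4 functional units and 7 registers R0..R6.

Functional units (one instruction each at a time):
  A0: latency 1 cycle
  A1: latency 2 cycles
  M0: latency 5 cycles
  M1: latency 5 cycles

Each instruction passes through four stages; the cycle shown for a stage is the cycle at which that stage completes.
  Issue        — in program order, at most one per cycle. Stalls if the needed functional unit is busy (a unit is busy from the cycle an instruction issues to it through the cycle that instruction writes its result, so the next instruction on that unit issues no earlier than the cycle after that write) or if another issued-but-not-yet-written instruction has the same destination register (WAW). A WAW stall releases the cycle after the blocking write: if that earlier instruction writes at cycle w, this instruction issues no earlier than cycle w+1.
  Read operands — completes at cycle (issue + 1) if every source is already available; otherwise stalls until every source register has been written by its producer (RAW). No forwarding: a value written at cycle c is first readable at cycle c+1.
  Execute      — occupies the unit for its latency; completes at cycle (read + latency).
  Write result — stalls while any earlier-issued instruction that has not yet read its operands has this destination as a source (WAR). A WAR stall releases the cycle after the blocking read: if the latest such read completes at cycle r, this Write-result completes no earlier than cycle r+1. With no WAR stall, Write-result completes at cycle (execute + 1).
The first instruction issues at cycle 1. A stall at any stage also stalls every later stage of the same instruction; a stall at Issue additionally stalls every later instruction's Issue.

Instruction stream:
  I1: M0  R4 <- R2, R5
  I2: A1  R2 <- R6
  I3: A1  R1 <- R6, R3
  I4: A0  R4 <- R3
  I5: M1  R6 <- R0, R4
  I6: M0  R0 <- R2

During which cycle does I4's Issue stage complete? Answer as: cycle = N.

cycle = 9

cycle 1: I1→M0
cycle 2: I1 RO · I2→A1
cycle 3: I2 RO
cycle 5: I2 EX
cycle 6: I2 WR R2
cycle 7: I1 EX · I3→A1
cycle 8: I1 WR R4 · I3 RO
cycle 9: I4→A0
cycle 10: I3 EX · I4 RO · I5→M1
cycle 11: I3 WR R1 · I4 EX · I6→M0
cycle 12: I4 WR R4 · I6 RO
cycle 13: I5 RO
cycle 17: I6 EX
cycle 18: I5 EX · I6 WR R0
cycle 19: I5 WR R6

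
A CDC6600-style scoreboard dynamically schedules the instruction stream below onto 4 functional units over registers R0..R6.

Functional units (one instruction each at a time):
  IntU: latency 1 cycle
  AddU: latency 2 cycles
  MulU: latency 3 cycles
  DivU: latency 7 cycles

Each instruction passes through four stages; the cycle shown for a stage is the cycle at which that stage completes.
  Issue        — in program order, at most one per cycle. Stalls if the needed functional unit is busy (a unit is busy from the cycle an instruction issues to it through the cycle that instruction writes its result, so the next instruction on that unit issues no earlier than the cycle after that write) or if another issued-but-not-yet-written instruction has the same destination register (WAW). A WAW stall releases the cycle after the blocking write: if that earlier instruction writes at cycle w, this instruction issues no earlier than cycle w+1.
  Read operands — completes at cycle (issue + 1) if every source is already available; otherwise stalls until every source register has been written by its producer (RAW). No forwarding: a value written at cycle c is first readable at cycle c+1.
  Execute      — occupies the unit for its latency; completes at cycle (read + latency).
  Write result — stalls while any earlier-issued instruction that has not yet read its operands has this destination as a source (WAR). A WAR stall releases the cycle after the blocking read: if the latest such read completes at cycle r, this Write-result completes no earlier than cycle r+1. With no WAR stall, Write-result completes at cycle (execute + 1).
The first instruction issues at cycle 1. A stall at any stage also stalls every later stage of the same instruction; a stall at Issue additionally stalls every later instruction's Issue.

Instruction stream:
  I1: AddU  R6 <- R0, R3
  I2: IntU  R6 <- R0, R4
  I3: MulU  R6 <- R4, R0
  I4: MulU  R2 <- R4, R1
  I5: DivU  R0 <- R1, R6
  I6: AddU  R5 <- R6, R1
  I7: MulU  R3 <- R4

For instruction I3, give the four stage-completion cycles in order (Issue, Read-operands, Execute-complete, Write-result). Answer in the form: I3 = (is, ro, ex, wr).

I1 -> (1, 2, 4, 5)
I2 -> (6, 7, 8, 9)  // WAW R6: wait I1 write@5
I3 -> (10, 11, 14, 15)  // WAW R6: wait I2 write@9
I4 -> (16, 17, 20, 21)  // struct: MulU busy until I3 writes@15
I5 -> (17, 18, 25, 26)
I6 -> (18, 19, 21, 22)
I7 -> (22, 23, 26, 27)  // struct: MulU busy until I4 writes@21

I3 = (10, 11, 14, 15)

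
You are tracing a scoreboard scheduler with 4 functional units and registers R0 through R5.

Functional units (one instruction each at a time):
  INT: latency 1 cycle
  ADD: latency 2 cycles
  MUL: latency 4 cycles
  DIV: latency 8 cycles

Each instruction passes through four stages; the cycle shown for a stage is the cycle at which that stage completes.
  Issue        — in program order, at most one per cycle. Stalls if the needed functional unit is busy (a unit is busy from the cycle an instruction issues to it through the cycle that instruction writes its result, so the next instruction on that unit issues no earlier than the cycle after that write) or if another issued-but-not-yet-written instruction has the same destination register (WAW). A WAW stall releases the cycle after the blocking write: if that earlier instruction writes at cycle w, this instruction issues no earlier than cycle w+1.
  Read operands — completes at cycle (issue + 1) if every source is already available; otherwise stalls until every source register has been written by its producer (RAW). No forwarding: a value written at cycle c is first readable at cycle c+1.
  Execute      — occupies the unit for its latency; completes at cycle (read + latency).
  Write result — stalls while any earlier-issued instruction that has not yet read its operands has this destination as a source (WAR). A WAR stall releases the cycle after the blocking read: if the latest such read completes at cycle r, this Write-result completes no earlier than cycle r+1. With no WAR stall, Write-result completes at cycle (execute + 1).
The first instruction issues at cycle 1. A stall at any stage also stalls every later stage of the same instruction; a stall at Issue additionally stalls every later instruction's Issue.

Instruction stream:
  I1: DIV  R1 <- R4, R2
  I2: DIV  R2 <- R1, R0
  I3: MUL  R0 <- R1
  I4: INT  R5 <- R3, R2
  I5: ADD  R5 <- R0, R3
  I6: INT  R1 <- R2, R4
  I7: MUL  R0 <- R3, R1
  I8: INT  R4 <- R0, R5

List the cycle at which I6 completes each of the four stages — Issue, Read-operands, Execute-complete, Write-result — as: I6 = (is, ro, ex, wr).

I6 = (27, 28, 29, 30)

cycle 1: issue I1 (DIV)
cycle 2: I1 read-ops
cycle 10: I1 finished on DIV
cycle 11: I1→R1
cycle 12: issue I2 (DIV)
cycle 13: I2 read-ops | issue I3 (MUL)
cycle 14: I3 read-ops | issue I4 (INT)
cycle 18: I3 finished on MUL
cycle 19: I3→R0
cycle 21: I2 finished on DIV
cycle 22: I2→R2
cycle 23: I4 read-ops
cycle 24: I4 finished on INT
cycle 25: I4→R5
cycle 26: issue I5 (ADD)
cycle 27: I5 read-ops | issue I6 (INT)
cycle 28: I6 read-ops | issue I7 (MUL)
cycle 29: I5 finished on ADD | I6 finished on INT
cycle 30: I5→R5 | I6→R1
cycle 31: I7 read-ops | issue I8 (INT)
cycle 35: I7 finished on MUL
cycle 36: I7→R0
cycle 37: I8 read-ops
cycle 38: I8 finished on INT
cycle 39: I8→R4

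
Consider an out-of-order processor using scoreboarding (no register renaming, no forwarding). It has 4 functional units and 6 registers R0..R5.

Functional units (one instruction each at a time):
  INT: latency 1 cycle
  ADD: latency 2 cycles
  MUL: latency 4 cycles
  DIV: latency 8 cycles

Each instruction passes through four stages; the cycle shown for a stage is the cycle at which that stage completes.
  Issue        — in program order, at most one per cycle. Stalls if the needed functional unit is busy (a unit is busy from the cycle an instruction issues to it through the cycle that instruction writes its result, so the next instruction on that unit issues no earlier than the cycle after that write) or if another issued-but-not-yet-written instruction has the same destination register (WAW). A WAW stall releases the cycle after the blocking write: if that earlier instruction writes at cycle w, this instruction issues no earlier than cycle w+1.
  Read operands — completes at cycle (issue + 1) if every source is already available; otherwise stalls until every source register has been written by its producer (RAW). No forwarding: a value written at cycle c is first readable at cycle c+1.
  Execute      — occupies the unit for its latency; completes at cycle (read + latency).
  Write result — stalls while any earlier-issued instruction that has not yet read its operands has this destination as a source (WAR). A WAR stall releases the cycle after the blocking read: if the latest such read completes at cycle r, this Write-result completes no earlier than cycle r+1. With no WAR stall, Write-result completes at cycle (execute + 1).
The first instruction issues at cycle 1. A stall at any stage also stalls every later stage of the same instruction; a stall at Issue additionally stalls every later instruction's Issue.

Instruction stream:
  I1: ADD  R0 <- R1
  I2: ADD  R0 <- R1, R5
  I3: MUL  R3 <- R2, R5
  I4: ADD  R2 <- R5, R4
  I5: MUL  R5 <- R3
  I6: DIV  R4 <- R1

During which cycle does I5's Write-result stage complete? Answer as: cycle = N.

cycle = 20

cycle 1: I1 dispatched to ADD
cycle 2: I1 operands ready
cycle 4: I1 complete
cycle 5: R0←I1
cycle 6: I2 dispatched to ADD
cycle 7: I2 operands ready, I3 dispatched to MUL
cycle 8: I3 operands ready
cycle 9: I2 complete
cycle 10: R0←I2
cycle 11: I4 dispatched to ADD
cycle 12: I3 complete, I4 operands ready
cycle 13: R3←I3
cycle 14: I4 complete, I5 dispatched to MUL
cycle 15: R2←I4, I5 operands ready, I6 dispatched to DIV
cycle 16: I6 operands ready
cycle 19: I5 complete
cycle 20: R5←I5
cycle 24: I6 complete
cycle 25: R4←I6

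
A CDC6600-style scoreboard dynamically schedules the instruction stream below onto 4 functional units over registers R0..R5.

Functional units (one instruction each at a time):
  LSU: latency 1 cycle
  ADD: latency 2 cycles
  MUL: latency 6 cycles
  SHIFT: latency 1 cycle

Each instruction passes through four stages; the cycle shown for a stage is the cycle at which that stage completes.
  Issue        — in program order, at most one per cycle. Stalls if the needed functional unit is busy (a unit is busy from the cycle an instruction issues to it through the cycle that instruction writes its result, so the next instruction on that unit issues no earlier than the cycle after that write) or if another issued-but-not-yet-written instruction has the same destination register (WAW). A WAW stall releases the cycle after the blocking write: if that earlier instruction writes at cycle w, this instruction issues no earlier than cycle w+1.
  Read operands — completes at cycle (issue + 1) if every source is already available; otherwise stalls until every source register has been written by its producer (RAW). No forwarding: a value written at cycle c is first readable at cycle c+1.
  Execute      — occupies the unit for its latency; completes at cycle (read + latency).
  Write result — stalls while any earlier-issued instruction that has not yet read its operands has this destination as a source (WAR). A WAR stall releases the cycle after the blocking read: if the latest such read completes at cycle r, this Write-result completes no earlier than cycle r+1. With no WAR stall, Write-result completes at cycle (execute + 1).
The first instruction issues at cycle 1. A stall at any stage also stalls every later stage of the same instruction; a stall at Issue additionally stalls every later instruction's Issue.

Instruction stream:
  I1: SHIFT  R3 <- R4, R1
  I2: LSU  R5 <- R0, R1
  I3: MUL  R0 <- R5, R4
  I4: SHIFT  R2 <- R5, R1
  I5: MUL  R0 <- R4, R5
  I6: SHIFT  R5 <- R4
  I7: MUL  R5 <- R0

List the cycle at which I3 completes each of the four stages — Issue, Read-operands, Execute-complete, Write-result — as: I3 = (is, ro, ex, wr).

I3 = (3, 6, 12, 13)

[1] issue I1 (SHIFT)
[2] I1 read-ops; issue I2 (LSU)
[3] I1 finished on SHIFT; I2 read-ops; issue I3 (MUL)
[4] I1→R3; I2 finished on LSU
[5] I2→R5; issue I4 (SHIFT)
[6] I3 read-ops; I4 read-ops
[7] I4 finished on SHIFT
[8] I4→R2
[12] I3 finished on MUL
[13] I3→R0
[14] issue I5 (MUL)
[15] I5 read-ops; issue I6 (SHIFT)
[16] I6 read-ops
[17] I6 finished on SHIFT
[18] I6→R5
[21] I5 finished on MUL
[22] I5→R0
[23] issue I7 (MUL)
[24] I7 read-ops
[30] I7 finished on MUL
[31] I7→R5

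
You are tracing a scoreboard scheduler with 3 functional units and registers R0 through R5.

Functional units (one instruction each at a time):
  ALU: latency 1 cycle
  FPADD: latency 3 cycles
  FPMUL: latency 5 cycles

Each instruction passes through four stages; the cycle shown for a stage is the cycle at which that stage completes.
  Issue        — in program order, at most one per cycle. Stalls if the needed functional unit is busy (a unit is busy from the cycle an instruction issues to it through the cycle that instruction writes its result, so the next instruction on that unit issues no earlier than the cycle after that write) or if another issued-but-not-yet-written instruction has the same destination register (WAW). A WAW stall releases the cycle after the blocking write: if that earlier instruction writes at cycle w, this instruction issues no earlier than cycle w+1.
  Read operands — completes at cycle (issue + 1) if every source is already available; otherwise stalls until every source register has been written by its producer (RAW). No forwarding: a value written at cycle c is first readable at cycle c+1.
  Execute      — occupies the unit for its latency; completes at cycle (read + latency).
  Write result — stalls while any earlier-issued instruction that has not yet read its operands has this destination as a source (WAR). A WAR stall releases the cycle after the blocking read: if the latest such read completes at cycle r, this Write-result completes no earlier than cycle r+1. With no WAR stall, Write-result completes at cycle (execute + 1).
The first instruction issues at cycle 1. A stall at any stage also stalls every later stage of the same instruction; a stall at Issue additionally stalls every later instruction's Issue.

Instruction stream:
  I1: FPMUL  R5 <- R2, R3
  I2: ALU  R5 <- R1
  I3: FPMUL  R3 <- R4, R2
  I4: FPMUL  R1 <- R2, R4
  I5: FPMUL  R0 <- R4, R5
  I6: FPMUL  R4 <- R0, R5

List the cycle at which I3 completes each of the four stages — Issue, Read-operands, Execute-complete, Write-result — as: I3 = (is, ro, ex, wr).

cycle 1: I1→FPMUL
cycle 2: I1 RO
cycle 7: I1 EX
cycle 8: I1 WR R5
cycle 9: I2→ALU
cycle 10: I2 RO | I3→FPMUL
cycle 11: I2 EX | I3 RO
cycle 12: I2 WR R5
cycle 16: I3 EX
cycle 17: I3 WR R3
cycle 18: I4→FPMUL
cycle 19: I4 RO
cycle 24: I4 EX
cycle 25: I4 WR R1
cycle 26: I5→FPMUL
cycle 27: I5 RO
cycle 32: I5 EX
cycle 33: I5 WR R0
cycle 34: I6→FPMUL
cycle 35: I6 RO
cycle 40: I6 EX
cycle 41: I6 WR R4

I3 = (10, 11, 16, 17)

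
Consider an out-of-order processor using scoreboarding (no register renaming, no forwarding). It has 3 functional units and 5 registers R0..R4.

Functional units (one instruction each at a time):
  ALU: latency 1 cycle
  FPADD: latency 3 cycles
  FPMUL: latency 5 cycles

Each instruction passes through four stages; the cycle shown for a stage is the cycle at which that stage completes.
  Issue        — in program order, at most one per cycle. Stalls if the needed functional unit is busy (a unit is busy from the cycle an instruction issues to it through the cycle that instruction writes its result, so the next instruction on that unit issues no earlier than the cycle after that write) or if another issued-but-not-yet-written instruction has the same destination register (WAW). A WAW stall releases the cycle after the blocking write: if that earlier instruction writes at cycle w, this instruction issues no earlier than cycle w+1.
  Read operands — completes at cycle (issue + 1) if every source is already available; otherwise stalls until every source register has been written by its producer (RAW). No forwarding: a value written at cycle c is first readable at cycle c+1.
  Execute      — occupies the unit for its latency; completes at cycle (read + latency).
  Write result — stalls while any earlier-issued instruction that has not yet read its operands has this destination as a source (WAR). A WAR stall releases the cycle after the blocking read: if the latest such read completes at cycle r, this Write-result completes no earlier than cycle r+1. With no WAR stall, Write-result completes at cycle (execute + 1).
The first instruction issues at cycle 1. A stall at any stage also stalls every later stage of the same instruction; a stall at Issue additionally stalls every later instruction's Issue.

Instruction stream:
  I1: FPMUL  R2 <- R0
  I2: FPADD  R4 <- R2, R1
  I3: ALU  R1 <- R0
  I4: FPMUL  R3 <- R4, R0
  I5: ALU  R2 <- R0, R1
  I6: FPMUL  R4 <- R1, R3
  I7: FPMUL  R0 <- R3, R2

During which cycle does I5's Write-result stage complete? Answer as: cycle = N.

[1] I1 dispatched to FPMUL
[2] I1 operands ready; I2 dispatched to FPADD
[3] I3 dispatched to ALU
[4] I3 operands ready
[5] I3 complete
[7] I1 complete
[8] R2←I1
[9] I2 operands ready; I4 dispatched to FPMUL
[10] R1←I3
[11] I5 dispatched to ALU
[12] I2 complete; I5 operands ready
[13] R4←I2; I5 complete
[14] I4 operands ready; R2←I5
[19] I4 complete
[20] R3←I4
[21] I6 dispatched to FPMUL
[22] I6 operands ready
[27] I6 complete
[28] R4←I6
[29] I7 dispatched to FPMUL
[30] I7 operands ready
[35] I7 complete
[36] R0←I7

cycle = 14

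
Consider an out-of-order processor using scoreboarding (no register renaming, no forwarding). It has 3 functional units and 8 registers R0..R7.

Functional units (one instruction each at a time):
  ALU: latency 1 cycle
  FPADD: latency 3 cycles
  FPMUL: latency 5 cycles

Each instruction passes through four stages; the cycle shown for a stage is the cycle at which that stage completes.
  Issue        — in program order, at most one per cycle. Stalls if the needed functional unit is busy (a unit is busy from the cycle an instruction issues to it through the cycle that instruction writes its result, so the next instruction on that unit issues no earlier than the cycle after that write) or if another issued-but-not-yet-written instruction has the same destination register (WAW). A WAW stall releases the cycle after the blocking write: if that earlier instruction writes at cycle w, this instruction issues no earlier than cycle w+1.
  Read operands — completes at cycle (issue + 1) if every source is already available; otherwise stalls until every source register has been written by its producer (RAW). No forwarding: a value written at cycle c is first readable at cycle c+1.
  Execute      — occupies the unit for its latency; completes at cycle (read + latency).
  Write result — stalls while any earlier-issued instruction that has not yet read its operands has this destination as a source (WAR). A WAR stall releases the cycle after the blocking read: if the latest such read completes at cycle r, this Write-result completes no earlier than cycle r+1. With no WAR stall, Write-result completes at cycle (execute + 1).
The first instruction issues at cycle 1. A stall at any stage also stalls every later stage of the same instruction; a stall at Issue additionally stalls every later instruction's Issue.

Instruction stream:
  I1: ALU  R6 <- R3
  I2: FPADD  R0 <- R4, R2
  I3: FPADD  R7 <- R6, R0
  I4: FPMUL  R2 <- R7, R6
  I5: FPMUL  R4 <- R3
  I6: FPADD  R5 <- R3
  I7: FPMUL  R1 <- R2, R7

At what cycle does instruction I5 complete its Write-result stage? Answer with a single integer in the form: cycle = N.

cycle = 28

[I1] 1/2/3/4
[I2] 2/3/6/7
[I3] 8/9/12/13  (struct: FPADD busy until I2 writes@7)
[I4] 9/14/19/20  (RAW R7: wait I3 write@13)
[I5] 21/22/27/28  (struct: FPMUL busy until I4 writes@20)
[I6] 22/23/26/27
[I7] 29/30/35/36  (struct: FPMUL busy until I5 writes@28)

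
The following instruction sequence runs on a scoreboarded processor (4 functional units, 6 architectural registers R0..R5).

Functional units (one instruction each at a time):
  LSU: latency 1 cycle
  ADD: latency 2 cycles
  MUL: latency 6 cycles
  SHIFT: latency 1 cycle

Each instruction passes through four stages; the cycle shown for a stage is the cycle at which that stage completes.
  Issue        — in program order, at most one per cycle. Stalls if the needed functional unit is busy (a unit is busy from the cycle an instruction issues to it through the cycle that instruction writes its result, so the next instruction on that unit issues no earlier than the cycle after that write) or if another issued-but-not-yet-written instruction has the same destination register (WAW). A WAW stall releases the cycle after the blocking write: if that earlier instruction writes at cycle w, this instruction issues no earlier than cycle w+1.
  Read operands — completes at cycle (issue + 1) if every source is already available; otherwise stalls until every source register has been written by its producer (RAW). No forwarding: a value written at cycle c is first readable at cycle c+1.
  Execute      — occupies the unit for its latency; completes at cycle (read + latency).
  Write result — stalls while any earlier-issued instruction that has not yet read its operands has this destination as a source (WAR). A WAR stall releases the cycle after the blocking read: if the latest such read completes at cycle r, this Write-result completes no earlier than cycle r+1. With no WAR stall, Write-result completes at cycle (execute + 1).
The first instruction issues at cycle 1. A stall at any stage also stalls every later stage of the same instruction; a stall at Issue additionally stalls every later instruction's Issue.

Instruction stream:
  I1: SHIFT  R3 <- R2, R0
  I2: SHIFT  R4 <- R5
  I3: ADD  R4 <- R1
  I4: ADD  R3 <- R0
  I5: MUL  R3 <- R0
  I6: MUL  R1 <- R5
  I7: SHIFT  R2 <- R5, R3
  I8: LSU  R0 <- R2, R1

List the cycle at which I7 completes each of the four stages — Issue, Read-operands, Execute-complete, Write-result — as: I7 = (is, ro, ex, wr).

[1] I1 dispatched to SHIFT
[2] I1 operands ready
[3] I1 complete
[4] R3←I1
[5] I2 dispatched to SHIFT
[6] I2 operands ready
[7] I2 complete
[8] R4←I2
[9] I3 dispatched to ADD
[10] I3 operands ready
[12] I3 complete
[13] R4←I3
[14] I4 dispatched to ADD
[15] I4 operands ready
[17] I4 complete
[18] R3←I4
[19] I5 dispatched to MUL
[20] I5 operands ready
[26] I5 complete
[27] R3←I5
[28] I6 dispatched to MUL
[29] I6 operands ready; I7 dispatched to SHIFT
[30] I7 operands ready; I8 dispatched to LSU
[31] I7 complete
[32] R2←I7
[35] I6 complete
[36] R1←I6
[37] I8 operands ready
[38] I8 complete
[39] R0←I8

I7 = (29, 30, 31, 32)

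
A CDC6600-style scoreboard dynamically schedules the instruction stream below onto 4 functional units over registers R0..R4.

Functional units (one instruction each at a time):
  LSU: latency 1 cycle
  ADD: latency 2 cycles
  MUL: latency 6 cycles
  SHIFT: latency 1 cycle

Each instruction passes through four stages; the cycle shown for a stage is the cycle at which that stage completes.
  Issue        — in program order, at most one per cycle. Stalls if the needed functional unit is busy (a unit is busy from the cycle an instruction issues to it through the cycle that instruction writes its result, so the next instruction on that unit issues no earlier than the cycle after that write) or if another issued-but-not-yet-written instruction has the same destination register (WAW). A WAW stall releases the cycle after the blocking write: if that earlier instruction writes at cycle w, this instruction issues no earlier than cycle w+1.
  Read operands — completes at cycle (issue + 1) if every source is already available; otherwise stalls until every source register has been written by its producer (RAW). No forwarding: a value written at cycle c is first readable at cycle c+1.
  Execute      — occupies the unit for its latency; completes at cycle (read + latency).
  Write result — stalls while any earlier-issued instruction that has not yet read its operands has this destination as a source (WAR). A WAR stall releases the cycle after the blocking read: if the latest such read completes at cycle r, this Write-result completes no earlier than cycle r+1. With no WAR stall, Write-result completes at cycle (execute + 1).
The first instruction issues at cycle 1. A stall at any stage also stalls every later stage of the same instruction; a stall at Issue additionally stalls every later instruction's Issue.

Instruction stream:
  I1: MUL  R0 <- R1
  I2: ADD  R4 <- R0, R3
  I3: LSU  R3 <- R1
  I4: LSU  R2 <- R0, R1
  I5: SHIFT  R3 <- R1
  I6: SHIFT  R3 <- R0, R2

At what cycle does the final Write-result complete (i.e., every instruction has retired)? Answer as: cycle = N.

cycle = 20

[1] I1 issues→MUL
[2] I1 reads, I2 issues→ADD
[3] I3 issues→LSU
[4] I3 reads
[5] I3 exec-done
[8] I1 exec-done
[9] I1 writes R0
[10] I2 reads
[11] I3 writes R3
[12] I2 exec-done, I4 issues→LSU
[13] I2 writes R4, I4 reads, I5 issues→SHIFT
[14] I4 exec-done, I5 reads
[15] I4 writes R2, I5 exec-done
[16] I5 writes R3
[17] I6 issues→SHIFT
[18] I6 reads
[19] I6 exec-done
[20] I6 writes R3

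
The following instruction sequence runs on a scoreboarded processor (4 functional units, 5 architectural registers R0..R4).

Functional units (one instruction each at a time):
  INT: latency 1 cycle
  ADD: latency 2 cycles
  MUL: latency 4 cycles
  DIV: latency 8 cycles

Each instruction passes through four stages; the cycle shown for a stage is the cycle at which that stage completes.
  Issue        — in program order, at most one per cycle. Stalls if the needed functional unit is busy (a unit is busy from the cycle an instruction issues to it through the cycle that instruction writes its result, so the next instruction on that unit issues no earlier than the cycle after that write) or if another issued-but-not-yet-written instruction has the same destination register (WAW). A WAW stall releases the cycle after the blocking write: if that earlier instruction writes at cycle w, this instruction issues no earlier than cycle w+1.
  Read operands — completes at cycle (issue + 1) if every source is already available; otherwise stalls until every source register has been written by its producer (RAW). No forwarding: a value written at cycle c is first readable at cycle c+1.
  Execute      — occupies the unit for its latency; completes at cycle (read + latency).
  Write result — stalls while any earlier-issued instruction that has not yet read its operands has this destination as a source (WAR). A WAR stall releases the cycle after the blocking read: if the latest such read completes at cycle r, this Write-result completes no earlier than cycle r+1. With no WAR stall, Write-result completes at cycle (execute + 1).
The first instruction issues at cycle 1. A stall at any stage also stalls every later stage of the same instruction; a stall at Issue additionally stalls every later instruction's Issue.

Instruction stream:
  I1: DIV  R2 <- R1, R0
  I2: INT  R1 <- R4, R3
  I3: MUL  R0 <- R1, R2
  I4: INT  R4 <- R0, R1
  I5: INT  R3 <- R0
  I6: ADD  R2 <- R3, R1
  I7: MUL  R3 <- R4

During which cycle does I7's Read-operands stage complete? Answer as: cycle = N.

[I1] 1/2/10/11
[I2] 2/3/4/5
[I3] 3/12/16/17  (RAW R2: wait I1 write@11)
[I4] 6/18/19/20  (struct: INT busy until I2 writes@5; RAW R0: wait I3 write@17)
[I5] 21/22/23/24  (struct: INT busy until I4 writes@20)
[I6] 22/25/27/28  (RAW R3: wait I5 write@24)
[I7] 25/26/30/31  (WAW R3: wait I5 write@24)

cycle = 26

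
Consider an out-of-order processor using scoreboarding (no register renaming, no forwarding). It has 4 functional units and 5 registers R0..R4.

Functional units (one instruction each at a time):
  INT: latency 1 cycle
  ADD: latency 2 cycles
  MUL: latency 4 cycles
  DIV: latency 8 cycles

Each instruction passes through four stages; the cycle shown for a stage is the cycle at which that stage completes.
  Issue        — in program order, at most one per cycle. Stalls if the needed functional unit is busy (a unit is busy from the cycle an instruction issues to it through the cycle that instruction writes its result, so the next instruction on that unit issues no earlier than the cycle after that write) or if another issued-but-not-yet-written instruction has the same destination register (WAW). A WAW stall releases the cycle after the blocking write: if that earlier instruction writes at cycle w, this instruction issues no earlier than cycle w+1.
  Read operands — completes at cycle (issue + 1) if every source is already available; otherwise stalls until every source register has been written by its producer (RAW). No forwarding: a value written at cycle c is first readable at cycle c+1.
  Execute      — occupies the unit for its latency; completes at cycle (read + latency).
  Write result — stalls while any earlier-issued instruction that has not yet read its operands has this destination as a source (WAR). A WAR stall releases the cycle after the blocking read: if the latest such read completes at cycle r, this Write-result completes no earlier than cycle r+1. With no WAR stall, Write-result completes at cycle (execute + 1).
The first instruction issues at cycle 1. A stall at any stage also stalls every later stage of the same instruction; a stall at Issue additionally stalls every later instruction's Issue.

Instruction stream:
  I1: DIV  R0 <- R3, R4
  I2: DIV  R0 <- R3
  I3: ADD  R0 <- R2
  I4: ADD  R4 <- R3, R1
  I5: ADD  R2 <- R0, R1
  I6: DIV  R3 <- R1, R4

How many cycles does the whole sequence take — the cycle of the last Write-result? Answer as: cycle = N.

cycle 1: issue I1 (DIV)
cycle 2: I1 read-ops
cycle 10: I1 finished on DIV
cycle 11: I1→R0
cycle 12: issue I2 (DIV)
cycle 13: I2 read-ops
cycle 21: I2 finished on DIV
cycle 22: I2→R0
cycle 23: issue I3 (ADD)
cycle 24: I3 read-ops
cycle 26: I3 finished on ADD
cycle 27: I3→R0
cycle 28: issue I4 (ADD)
cycle 29: I4 read-ops
cycle 31: I4 finished on ADD
cycle 32: I4→R4
cycle 33: issue I5 (ADD)
cycle 34: I5 read-ops, issue I6 (DIV)
cycle 35: I6 read-ops
cycle 36: I5 finished on ADD
cycle 37: I5→R2
cycle 43: I6 finished on DIV
cycle 44: I6→R3

cycle = 44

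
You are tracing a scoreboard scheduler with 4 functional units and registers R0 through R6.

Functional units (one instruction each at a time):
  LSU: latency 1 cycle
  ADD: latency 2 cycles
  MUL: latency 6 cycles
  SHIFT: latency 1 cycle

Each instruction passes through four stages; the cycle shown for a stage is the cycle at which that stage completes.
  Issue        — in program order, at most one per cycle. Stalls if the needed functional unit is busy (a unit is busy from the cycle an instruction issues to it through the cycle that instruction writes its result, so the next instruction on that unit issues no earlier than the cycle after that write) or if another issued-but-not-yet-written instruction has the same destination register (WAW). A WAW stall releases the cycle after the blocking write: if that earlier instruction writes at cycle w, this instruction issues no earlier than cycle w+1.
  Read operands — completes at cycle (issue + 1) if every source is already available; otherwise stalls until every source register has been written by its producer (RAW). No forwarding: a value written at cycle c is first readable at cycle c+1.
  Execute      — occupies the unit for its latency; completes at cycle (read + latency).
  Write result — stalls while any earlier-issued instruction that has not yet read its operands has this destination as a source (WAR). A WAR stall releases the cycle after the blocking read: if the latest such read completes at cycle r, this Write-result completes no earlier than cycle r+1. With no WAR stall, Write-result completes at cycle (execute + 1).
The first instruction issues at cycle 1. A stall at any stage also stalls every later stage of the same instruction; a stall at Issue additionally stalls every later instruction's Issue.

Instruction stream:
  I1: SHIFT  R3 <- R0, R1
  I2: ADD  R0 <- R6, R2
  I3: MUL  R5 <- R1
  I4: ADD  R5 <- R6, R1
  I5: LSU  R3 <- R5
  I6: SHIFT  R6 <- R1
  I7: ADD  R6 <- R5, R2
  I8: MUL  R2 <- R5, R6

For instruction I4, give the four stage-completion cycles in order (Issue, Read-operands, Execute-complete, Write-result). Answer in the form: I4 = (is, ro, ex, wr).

t=1  I1 dispatched to SHIFT
t=2  I1 operands ready | I2 dispatched to ADD
t=3  I1 complete | I2 operands ready | I3 dispatched to MUL
t=4  R3←I1 | I3 operands ready
t=5  I2 complete
t=6  R0←I2
t=10  I3 complete
t=11  R5←I3
t=12  I4 dispatched to ADD
t=13  I4 operands ready | I5 dispatched to LSU
t=14  I6 dispatched to SHIFT
t=15  I4 complete | I6 operands ready
t=16  R5←I4 | I6 complete
t=17  I5 operands ready | R6←I6
t=18  I5 complete | I7 dispatched to ADD
t=19  R3←I5 | I7 operands ready | I8 dispatched to MUL
t=21  I7 complete
t=22  R6←I7
t=23  I8 operands ready
t=29  I8 complete
t=30  R2←I8

I4 = (12, 13, 15, 16)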